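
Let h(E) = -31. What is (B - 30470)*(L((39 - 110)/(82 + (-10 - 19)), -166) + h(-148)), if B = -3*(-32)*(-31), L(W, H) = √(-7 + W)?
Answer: 1036826 - 33446*I*√23426/53 ≈ 1.0368e+6 - 96587.0*I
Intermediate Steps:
B = -2976 (B = 96*(-31) = -2976)
(B - 30470)*(L((39 - 110)/(82 + (-10 - 19)), -166) + h(-148)) = (-2976 - 30470)*(√(-7 + (39 - 110)/(82 + (-10 - 19))) - 31) = -33446*(√(-7 - 71/(82 - 29)) - 31) = -33446*(√(-7 - 71/53) - 31) = -33446*(√(-442/53) - 31) = -33446*(I*√23426/53 - 31) = -33446*(-31 + I*√23426/53) = 1036826 - 33446*I*√23426/53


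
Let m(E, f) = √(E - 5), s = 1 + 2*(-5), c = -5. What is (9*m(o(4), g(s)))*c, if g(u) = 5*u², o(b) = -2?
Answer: -45*I*√7 ≈ -119.06*I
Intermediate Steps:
s = -9 (s = 1 - 10 = -9)
m(E, f) = √(-5 + E)
(9*m(o(4), g(s)))*c = (9*√(-5 - 2))*(-5) = (9*√(-7))*(-5) = (9*(I*√7))*(-5) = (9*I*√7)*(-5) = -45*I*√7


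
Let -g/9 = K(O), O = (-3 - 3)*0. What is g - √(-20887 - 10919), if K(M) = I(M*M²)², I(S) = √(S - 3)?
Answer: 27 - 3*I*√3534 ≈ 27.0 - 178.34*I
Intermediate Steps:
I(S) = √(-3 + S)
O = 0 (O = -6*0 = 0)
K(M) = -3 + M³ (K(M) = (√(-3 + M*M²))² = (√(-3 + M³))² = -3 + M³)
g = 27 (g = -9*(-3 + 0³) = -9*(-3 + 0) = -9*(-3) = 27)
g - √(-20887 - 10919) = 27 - √(-20887 - 10919) = 27 - √(-31806) = 27 - 3*I*√3534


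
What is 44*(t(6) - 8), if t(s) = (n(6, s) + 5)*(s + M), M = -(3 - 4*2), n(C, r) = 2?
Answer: 3036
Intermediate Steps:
M = 5 (M = -(3 - 8) = -1*(-5) = 5)
t(s) = 35 + 7*s (t(s) = (2 + 5)*(s + 5) = 7*(5 + s) = 35 + 7*s)
44*(t(6) - 8) = 44*((35 + 7*6) - 8) = 44*((35 + 42) - 8) = 44*(77 - 8) = 44*69 = 3036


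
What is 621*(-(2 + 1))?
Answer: -1863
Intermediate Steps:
621*(-(2 + 1)) = 621*(-1*3) = 621*(-3) = -1863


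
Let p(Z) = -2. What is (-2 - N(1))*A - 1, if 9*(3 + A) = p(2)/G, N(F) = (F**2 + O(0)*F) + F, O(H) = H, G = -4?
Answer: 97/9 ≈ 10.778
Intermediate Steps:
N(F) = F + F**2 (N(F) = (F**2 + 0*F) + F = (F**2 + 0) + F = F**2 + F = F + F**2)
A = -53/18 (A = -3 + (-2/(-4))/9 = -3 + (-2*(-1/4))/9 = -3 + (1/9)*(1/2) = -3 + 1/18 = -53/18 ≈ -2.9444)
(-2 - N(1))*A - 1 = (-2 - (1 + 1))*(-53/18) - 1 = (-2 - 2)*(-53/18) - 1 = -4*(-53/18) - 1 = 106/9 - 1 = 97/9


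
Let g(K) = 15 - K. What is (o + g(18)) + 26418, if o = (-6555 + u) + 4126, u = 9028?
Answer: 33014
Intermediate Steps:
o = 6599 (o = (-6555 + 9028) + 4126 = 2473 + 4126 = 6599)
(o + g(18)) + 26418 = (6599 + (15 - 1*18)) + 26418 = (6599 + (15 - 18)) + 26418 = (6599 - 3) + 26418 = 6596 + 26418 = 33014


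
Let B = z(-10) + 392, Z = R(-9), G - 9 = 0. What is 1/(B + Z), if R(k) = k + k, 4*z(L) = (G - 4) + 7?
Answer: 1/377 ≈ 0.0026525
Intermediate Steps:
G = 9 (G = 9 + 0 = 9)
z(L) = 3 (z(L) = ((9 - 4) + 7)/4 = (5 + 7)/4 = (1/4)*12 = 3)
R(k) = 2*k
Z = -18 (Z = 2*(-9) = -18)
B = 395 (B = 3 + 392 = 395)
1/(B + Z) = 1/(395 - 18) = 1/377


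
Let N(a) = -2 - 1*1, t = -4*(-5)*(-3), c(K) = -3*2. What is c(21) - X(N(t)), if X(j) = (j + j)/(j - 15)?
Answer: -19/3 ≈ -6.3333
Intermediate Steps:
c(K) = -6
t = -60 (t = 20*(-3) = -60)
N(a) = -3 (N(a) = -2 - 1 = -3)
X(j) = 2*j/(-15 + j) (X(j) = (2*j)/(-15 + j) = 2*j/(-15 + j))
c(21) - X(N(t)) = -6 - 2*(-3)/(-15 - 3) = -6 - 2*(-3)/(-18) = -6 - 2*(-3)*(-1)/18 = -6 - 1*⅓ = -6 - ⅓ = -19/3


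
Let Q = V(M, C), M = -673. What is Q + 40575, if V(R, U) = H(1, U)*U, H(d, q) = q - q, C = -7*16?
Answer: 40575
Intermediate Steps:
C = -112
H(d, q) = 0
V(R, U) = 0 (V(R, U) = 0*U = 0)
Q = 0
Q + 40575 = 0 + 40575 = 40575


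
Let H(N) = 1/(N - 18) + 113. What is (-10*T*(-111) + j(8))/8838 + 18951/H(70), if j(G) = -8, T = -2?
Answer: 483129490/2885607 ≈ 167.43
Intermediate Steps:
H(N) = 113 + 1/(-18 + N) (H(N) = 1/(-18 + N) + 113 = 113 + 1/(-18 + N))
(-10*T*(-111) + j(8))/8838 + 18951/H(70) = (-10*(-2)*(-111) - 8)/8838 + 18951/(((-2033 + 113*70)/(-18 + 70))) = (20*(-111) - 8)*(1/8838) + 18951/(((-2033 + 7910)/52)) = (-2220 - 8)*(1/8838) + 18951/(((1/52)*5877)) = -2228*1/8838 + 18951/(5877/52) = -1114/4419 + 18951*(52/5877) = -1114/4419 + 328484/1959 = 483129490/2885607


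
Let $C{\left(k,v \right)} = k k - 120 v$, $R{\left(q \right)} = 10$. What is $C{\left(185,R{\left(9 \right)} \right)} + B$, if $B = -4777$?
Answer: $28248$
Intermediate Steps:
$C{\left(k,v \right)} = k^{2} - 120 v$
$C{\left(185,R{\left(9 \right)} \right)} + B = \left(185^{2} - 1200\right) - 4777 = \left(34225 - 1200\right) - 4777 = 33025 - 4777 = 28248$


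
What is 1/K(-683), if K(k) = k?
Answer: -1/683 ≈ -0.0014641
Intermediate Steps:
1/K(-683) = 1/(-683) = -1/683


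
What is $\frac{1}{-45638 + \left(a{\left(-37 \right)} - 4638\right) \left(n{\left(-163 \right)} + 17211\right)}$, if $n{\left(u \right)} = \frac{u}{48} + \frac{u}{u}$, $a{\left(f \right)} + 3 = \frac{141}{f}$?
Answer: $- \frac{296}{23672999207} \approx -1.2504 \cdot 10^{-8}$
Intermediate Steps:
$a{\left(f \right)} = -3 + \frac{141}{f}$
$n{\left(u \right)} = 1 + \frac{u}{48}$ ($n{\left(u \right)} = u \frac{1}{48} + 1 = \frac{u}{48} + 1 = 1 + \frac{u}{48}$)
$\frac{1}{-45638 + \left(a{\left(-37 \right)} - 4638\right) \left(n{\left(-163 \right)} + 17211\right)} = \frac{1}{-45638 + \left(\left(-3 + \frac{141}{-37}\right) - 4638\right) \left(\left(1 + \frac{1}{48} \left(-163\right)\right) + 17211\right)} = \frac{1}{-45638 + \left(\left(-3 + 141 \left(- \frac{1}{37}\right)\right) - 4638\right) \left(\left(1 - \frac{163}{48}\right) + 17211\right)} = \frac{1}{-45638 + \left(\left(-3 - \frac{141}{37}\right) - 4638\right) \left(- \frac{115}{48} + 17211\right)} = \frac{1}{-45638 + \left(- \frac{252}{37} - 4638\right) \frac{826013}{48}} = \frac{1}{-45638 - \frac{23659490359}{296}} = \frac{1}{- \frac{23672999207}{296}} = - \frac{296}{23672999207}$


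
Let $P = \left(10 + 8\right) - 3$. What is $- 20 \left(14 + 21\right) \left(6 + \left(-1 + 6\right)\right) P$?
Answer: $-115500$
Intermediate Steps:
$P = 15$ ($P = 18 - 3 = 15$)
$- 20 \left(14 + 21\right) \left(6 + \left(-1 + 6\right)\right) P = - 20 \left(14 + 21\right) \left(6 + \left(-1 + 6\right)\right) 15 = - 20 \cdot 35 \left(6 + 5\right) 15 = - 20 \cdot 35 \cdot 11 \cdot 15 = \left(-20\right) 385 \cdot 15 = \left(-7700\right) 15 = -115500$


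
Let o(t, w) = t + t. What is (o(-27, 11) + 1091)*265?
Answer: 274805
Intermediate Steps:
o(t, w) = 2*t
(o(-27, 11) + 1091)*265 = (2*(-27) + 1091)*265 = (-54 + 1091)*265 = 1037*265 = 274805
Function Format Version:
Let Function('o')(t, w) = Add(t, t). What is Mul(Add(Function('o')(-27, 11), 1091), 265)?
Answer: 274805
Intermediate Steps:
Function('o')(t, w) = Mul(2, t)
Mul(Add(Function('o')(-27, 11), 1091), 265) = Mul(Add(Mul(2, -27), 1091), 265) = Mul(Add(-54, 1091), 265) = Mul(1037, 265) = 274805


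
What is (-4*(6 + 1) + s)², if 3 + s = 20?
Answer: 121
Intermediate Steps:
s = 17 (s = -3 + 20 = 17)
(-4*(6 + 1) + s)² = (-4*(6 + 1) + 17)² = (-4*7 + 17)² = (-28 + 17)² = (-11)² = 121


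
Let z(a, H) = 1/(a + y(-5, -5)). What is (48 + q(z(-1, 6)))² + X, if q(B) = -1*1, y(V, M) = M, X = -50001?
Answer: -47792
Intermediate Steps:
z(a, H) = 1/(-5 + a) (z(a, H) = 1/(a - 5) = 1/(-5 + a))
q(B) = -1
(48 + q(z(-1, 6)))² + X = (48 - 1)² - 50001 = 47² - 50001 = 2209 - 50001 = -47792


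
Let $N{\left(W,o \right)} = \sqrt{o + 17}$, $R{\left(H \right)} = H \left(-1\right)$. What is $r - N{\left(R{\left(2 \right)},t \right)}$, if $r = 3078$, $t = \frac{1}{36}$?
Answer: $3078 - \frac{\sqrt{613}}{6} \approx 3073.9$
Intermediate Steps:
$R{\left(H \right)} = - H$
$t = \frac{1}{36} \approx 0.027778$
$N{\left(W,o \right)} = \sqrt{17 + o}$
$r - N{\left(R{\left(2 \right)},t \right)} = 3078 - \sqrt{17 + \frac{1}{36}} = 3078 - \sqrt{\frac{613}{36}} = 3078 - \frac{\sqrt{613}}{6}$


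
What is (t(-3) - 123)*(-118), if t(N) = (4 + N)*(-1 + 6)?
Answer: 13924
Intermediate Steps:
t(N) = 20 + 5*N (t(N) = (4 + N)*5 = 20 + 5*N)
(t(-3) - 123)*(-118) = ((20 + 5*(-3)) - 123)*(-118) = ((20 - 15) - 123)*(-118) = (5 - 123)*(-118) = -118*(-118) = 13924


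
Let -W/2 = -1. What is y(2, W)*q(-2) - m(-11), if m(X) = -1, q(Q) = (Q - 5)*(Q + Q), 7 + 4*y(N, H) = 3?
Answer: -27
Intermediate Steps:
W = 2 (W = -2*(-1) = 2)
y(N, H) = -1 (y(N, H) = -7/4 + (¼)*3 = -7/4 + ¾ = -1)
q(Q) = 2*Q*(-5 + Q) (q(Q) = (-5 + Q)*(2*Q) = 2*Q*(-5 + Q))
y(2, W)*q(-2) - m(-11) = -2*(-2)*(-5 - 2) - 1*(-1) = -2*(-2)*(-7) + 1 = -1*28 + 1 = -28 + 1 = -27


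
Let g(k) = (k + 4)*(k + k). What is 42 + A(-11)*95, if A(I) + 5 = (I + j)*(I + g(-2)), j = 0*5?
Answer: 19422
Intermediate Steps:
g(k) = 2*k*(4 + k) (g(k) = (4 + k)*(2*k) = 2*k*(4 + k))
j = 0
A(I) = -5 + I*(-8 + I) (A(I) = -5 + (I + 0)*(I + 2*(-2)*(4 - 2)) = -5 + I*(I + 2*(-2)*2) = -5 + I*(I - 8) = -5 + I*(-8 + I))
42 + A(-11)*95 = 42 + (-5 + (-11)² - 8*(-11))*95 = 42 + (-5 + 121 + 88)*95 = 42 + 204*95 = 42 + 19380 = 19422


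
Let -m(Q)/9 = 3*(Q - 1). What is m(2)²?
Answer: 729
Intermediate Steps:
m(Q) = 27 - 27*Q (m(Q) = -27*(Q - 1) = -27*(-1 + Q) = -9*(-3 + 3*Q) = 27 - 27*Q)
m(2)² = (27 - 27*2)² = (27 - 54)² = (-27)² = 729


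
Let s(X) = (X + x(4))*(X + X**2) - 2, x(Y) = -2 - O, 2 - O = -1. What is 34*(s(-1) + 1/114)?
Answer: -3859/57 ≈ -67.702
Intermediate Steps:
O = 3 (O = 2 - 1*(-1) = 2 + 1 = 3)
x(Y) = -5 (x(Y) = -2 - 1*3 = -2 - 3 = -5)
s(X) = -2 + (-5 + X)*(X + X**2) (s(X) = (X - 5)*(X + X**2) - 2 = (-5 + X)*(X + X**2) - 2 = -2 + (-5 + X)*(X + X**2))
34*(s(-1) + 1/114) = 34*((-2 + (-1)**3 - 5*(-1) - 4*(-1)**2) + 1/114) = 34*((-2 - 1 + 5 - 4*1) + 1/114) = 34*((-2 - 1 + 5 - 4) + 1/114) = 34*(-2 + 1/114) = 34*(-227/114) = -3859/57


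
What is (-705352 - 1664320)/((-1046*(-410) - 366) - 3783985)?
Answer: 2369672/3355491 ≈ 0.70621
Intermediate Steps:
(-705352 - 1664320)/((-1046*(-410) - 366) - 3783985) = -2369672/((428860 - 366) - 3783985) = -2369672/(428494 - 3783985) = -2369672/(-3355491) = -2369672*(-1/3355491) = 2369672/3355491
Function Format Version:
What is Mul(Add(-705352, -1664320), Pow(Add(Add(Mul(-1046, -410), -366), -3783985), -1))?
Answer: Rational(2369672, 3355491) ≈ 0.70621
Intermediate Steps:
Mul(Add(-705352, -1664320), Pow(Add(Add(Mul(-1046, -410), -366), -3783985), -1)) = Mul(-2369672, Pow(Add(Add(428860, -366), -3783985), -1)) = Mul(-2369672, Pow(Add(428494, -3783985), -1)) = Mul(-2369672, Pow(-3355491, -1)) = Mul(-2369672, Rational(-1, 3355491)) = Rational(2369672, 3355491)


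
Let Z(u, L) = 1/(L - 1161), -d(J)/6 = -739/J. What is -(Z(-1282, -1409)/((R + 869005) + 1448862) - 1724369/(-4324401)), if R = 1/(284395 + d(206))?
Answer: -150457518963654202098754/377319846122180944164045 ≈ -0.39875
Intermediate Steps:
d(J) = 4434/J (d(J) = -(-4434)/J = 4434/J)
R = 103/29294902 (R = 1/(284395 + 4434/206) = 1/(284395 + 4434*(1/206)) = 1/(284395 + 2217/103) = 1/(29294902/103) = 103/29294902 ≈ 3.5160e-6)
Z(u, L) = 1/(-1161 + L)
-(Z(-1282, -1409)/((R + 869005) + 1448862) - 1724369/(-4324401)) = -(1/((-1161 - 1409)*((103/29294902 + 869005) + 1448862)) - 1724369/(-4324401)) = -(1/((-2570)*(25457416312613/29294902 + 1448862)) - 1724369*(-1/4324401)) = -(-1/(2570*67901686614137/29294902) + 1724369/4324401) = -(-1/2570*29294902/67901686614137 + 1724369/4324401) = -(-14647451/87253667299166045 + 1724369/4324401) = -1*150457518963654202098754/377319846122180944164045 = -150457518963654202098754/377319846122180944164045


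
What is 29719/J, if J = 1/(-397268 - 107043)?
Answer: -14987618609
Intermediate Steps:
J = -1/504311 (J = 1/(-504311) = -1/504311 ≈ -1.9829e-6)
29719/J = 29719/(-1/504311) = 29719*(-504311) = -14987618609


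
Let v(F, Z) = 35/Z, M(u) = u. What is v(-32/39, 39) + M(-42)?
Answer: -1603/39 ≈ -41.103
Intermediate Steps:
v(-32/39, 39) + M(-42) = 35/39 - 42 = -1603/39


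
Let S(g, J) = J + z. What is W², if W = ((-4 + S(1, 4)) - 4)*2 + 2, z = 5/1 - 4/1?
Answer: 16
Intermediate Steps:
z = 1 (z = 5*1 - 4*1 = 5 - 4 = 1)
S(g, J) = 1 + J (S(g, J) = J + 1 = 1 + J)
W = -4 (W = ((-4 + (1 + 4)) - 4)*2 + 2 = ((-4 + 5) - 4)*2 + 2 = (1 - 4)*2 + 2 = -3*2 + 2 = -6 + 2 = -4)
W² = (-4)² = 16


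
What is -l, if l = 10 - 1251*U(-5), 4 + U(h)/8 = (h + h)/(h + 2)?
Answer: -6682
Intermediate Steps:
U(h) = -32 + 16*h/(2 + h) (U(h) = -32 + 8*((h + h)/(h + 2)) = -32 + 8*((2*h)/(2 + h)) = -32 + 8*(2*h/(2 + h)) = -32 + 16*h/(2 + h))
l = 6682 (l = 10 - 1251*16*(-4 - 1*(-5))/(2 - 5) = 10 - 1251*16*(-4 + 5)/(-3) = 10 - 1251*16*(-⅓)*1 = 10 - 1251*(-16)/3 = 10 - 139*(-48) = 10 + 6672 = 6682)
-l = -1*6682 = -6682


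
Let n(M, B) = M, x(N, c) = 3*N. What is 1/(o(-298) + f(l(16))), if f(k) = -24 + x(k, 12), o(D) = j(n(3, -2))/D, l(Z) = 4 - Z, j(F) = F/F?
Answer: -298/17881 ≈ -0.016666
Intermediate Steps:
j(F) = 1
o(D) = 1/D
f(k) = -24 + 3*k
1/(o(-298) + f(l(16))) = 1/(1/(-298) + (-24 + 3*(4 - 1*16))) = 1/(-1/298 + (-24 + 3*(4 - 16))) = 1/(-1/298 + (-24 + 3*(-12))) = 1/(-1/298 + (-24 - 36)) = 1/(-1/298 - 60) = 1/(-17881/298) = -298/17881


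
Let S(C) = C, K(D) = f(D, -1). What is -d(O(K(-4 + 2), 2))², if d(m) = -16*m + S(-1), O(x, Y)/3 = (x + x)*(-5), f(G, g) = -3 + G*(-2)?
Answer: -229441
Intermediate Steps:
f(G, g) = -3 - 2*G
K(D) = -3 - 2*D
O(x, Y) = -30*x (O(x, Y) = 3*((x + x)*(-5)) = 3*((2*x)*(-5)) = 3*(-10*x) = -30*x)
d(m) = -1 - 16*m (d(m) = -16*m - 1 = -1 - 16*m)
-d(O(K(-4 + 2), 2))² = -(-1 - (-480)*(-3 - 2*(-4 + 2)))² = -(-1 - (-480)*(-3 - 2*(-2)))² = -(-1 - (-480)*(-3 + 4))² = -(-1 - (-480))² = -(-1 - 16*(-30))² = -(-1 + 480)² = -1*479² = -1*229441 = -229441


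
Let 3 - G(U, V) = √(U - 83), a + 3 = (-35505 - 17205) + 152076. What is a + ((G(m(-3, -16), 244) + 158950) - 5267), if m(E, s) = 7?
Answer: 253049 - 2*I*√19 ≈ 2.5305e+5 - 8.7178*I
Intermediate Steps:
a = 99363 (a = -3 + ((-35505 - 17205) + 152076) = -3 + (-52710 + 152076) = -3 + 99366 = 99363)
G(U, V) = 3 - √(-83 + U) (G(U, V) = 3 - √(U - 83) = 3 - √(-83 + U))
a + ((G(m(-3, -16), 244) + 158950) - 5267) = 99363 + (((3 - √(-83 + 7)) + 158950) - 5267) = 99363 + (((3 - √(-76)) + 158950) - 5267) = 99363 + (((3 - 2*I*√19) + 158950) - 5267) = 99363 + ((158953 - 2*I*√19) - 5267) = 99363 + (153686 - 2*I*√19) = 253049 - 2*I*√19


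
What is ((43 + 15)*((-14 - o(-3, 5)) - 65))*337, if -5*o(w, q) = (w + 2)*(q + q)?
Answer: -1583226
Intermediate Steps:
o(w, q) = -2*q*(2 + w)/5 (o(w, q) = -(w + 2)*(q + q)/5 = -(2 + w)*2*q/5 = -2*q*(2 + w)/5)
((43 + 15)*((-14 - o(-3, 5)) - 65))*337 = ((43 + 15)*((-14 - (-2)*5*(2 - 3)/5) - 65))*337 = (58*((-14 - (-2)*5*(-1)/5) - 65))*337 = (58*((-14 - 1*2) - 65))*337 = (58*((-14 - 2) - 65))*337 = (58*(-16 - 65))*337 = (58*(-81))*337 = -4698*337 = -1583226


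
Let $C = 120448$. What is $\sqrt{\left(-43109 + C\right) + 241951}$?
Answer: $\sqrt{319290} \approx 565.06$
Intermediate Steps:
$\sqrt{\left(-43109 + C\right) + 241951} = \sqrt{\left(-43109 + 120448\right) + 241951} = \sqrt{77339 + 241951} = \sqrt{319290}$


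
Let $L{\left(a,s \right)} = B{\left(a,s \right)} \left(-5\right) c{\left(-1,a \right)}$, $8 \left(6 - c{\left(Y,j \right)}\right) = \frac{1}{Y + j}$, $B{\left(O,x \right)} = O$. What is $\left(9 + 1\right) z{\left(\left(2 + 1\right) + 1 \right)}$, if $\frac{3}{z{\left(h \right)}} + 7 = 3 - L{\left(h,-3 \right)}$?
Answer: $\frac{180}{691} \approx 0.26049$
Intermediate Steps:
$c{\left(Y,j \right)} = 6 - \frac{1}{8 \left(Y + j\right)}$
$L{\left(a,s \right)} = - \frac{5 a \left(- \frac{49}{8} + 6 a\right)}{-1 + a}$ ($L{\left(a,s \right)} = a \left(-5\right) \frac{- \frac{1}{8} + 6 \left(-1\right) + 6 a}{-1 + a} = - 5 a \frac{- \frac{1}{8} - 6 + 6 a}{-1 + a} = - 5 a \frac{- \frac{49}{8} + 6 a}{-1 + a} = - \frac{5 a \left(- \frac{49}{8} + 6 a\right)}{-1 + a}$)
$z{\left(h \right)} = \frac{3}{-4 - \frac{5 h \left(49 - 48 h\right)}{8 \left(-1 + h\right)}}$ ($z{\left(h \right)} = \frac{3}{-7 - \left(-3 + \frac{5 h \left(49 - 48 h\right)}{8 \left(-1 + h\right)}\right)} = \frac{3}{-4 - \frac{5 h \left(49 - 48 h\right)}{8 \left(-1 + h\right)}}$)
$\left(9 + 1\right) z{\left(\left(2 + 1\right) + 1 \right)} = \left(9 + 1\right) \frac{24 \left(-1 + \left(\left(2 + 1\right) + 1\right)\right)}{32 - 277 \left(\left(2 + 1\right) + 1\right) + 240 \left(\left(2 + 1\right) + 1\right)^{2}} = 10 \frac{24 \left(-1 + \left(3 + 1\right)\right)}{32 - 277 \left(3 + 1\right) + 240 \left(3 + 1\right)^{2}} = 10 \frac{24 \left(-1 + 4\right)}{32 - 1108 + 240 \cdot 4^{2}} = 10 \cdot 24 \frac{1}{32 - 1108 + 240 \cdot 16} \cdot 3 = 10 \cdot 24 \frac{1}{32 - 1108 + 3840} \cdot 3 = 10 \cdot 24 \cdot \frac{1}{2764} \cdot 3 = 10 \cdot \frac{18}{691} = \frac{180}{691}$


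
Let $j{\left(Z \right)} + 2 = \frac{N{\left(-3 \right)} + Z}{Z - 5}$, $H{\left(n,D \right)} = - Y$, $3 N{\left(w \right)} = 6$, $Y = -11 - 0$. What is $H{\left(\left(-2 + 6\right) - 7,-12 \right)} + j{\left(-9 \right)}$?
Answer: $\frac{19}{2} \approx 9.5$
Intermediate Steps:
$Y = -11$ ($Y = -11 + 0 = -11$)
$N{\left(w \right)} = 2$ ($N{\left(w \right)} = \frac{1}{3} \cdot 6 = 2$)
$H{\left(n,D \right)} = 11$ ($H{\left(n,D \right)} = \left(-1\right) \left(-11\right) = 11$)
$j{\left(Z \right)} = -2 + \frac{2 + Z}{-5 + Z}$ ($j{\left(Z \right)} = -2 + \frac{2 + Z}{Z - 5} = -2 + \frac{2 + Z}{-5 + Z}$)
$H{\left(\left(-2 + 6\right) - 7,-12 \right)} + j{\left(-9 \right)} = 11 + \frac{12 - -9}{-5 - 9} = 11 + \frac{12 + 9}{-14} = 11 - \frac{3}{2} = \frac{19}{2}$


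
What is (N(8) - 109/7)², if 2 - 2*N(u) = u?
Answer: 16900/49 ≈ 344.90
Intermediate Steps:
N(u) = 1 - u/2
(N(8) - 109/7)² = ((1 - ½*8) - 109/7)² = ((1 - 4) - 109*⅐)² = (-3 - 109/7)² = (-130/7)² = 16900/49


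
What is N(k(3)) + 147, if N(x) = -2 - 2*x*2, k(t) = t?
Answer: 133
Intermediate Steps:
N(x) = -2 - 4*x
N(k(3)) + 147 = (-2 - 4*3) + 147 = (-2 - 12) + 147 = -14 + 147 = 133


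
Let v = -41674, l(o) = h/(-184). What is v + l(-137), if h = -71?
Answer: -7667945/184 ≈ -41674.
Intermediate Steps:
l(o) = 71/184 (l(o) = -71/(-184) = -71*(-1/184) = 71/184)
v + l(-137) = -41674 + 71/184 = -7667945/184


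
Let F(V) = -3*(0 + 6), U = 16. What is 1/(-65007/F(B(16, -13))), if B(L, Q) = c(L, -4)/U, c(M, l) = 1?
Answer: 2/7223 ≈ 0.00027689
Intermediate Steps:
B(L, Q) = 1/16
F(V) = -18 (F(V) = -3*6 = -18)
1/(-65007/F(B(16, -13))) = 1/(-65007/(-18)) = 1/(-65007*(-1/18)) = 1/(7223/2) = 2/7223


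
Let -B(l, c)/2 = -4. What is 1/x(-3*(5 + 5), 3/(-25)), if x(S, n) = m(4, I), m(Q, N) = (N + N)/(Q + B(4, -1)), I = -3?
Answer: -2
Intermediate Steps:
B(l, c) = 8 (B(l, c) = -2*(-4) = 8)
m(Q, N) = 2*N/(8 + Q) (m(Q, N) = (N + N)/(Q + 8) = (2*N)/(8 + Q) = 2*N/(8 + Q))
x(S, n) = -½ (x(S, n) = 2*(-3)/(8 + 4) = 2*(-3)/12 = 2*(-3)*(1/12) = -½)
1/x(-3*(5 + 5), 3/(-25)) = 1/(-½) = -2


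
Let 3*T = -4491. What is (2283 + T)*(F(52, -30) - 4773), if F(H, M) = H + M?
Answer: -3734286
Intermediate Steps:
T = -1497 (T = (⅓)*(-4491) = -1497)
(2283 + T)*(F(52, -30) - 4773) = (2283 - 1497)*((52 - 30) - 4773) = 786*(22 - 4773) = 786*(-4751) = -3734286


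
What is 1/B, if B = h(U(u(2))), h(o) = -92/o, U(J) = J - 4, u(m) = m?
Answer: 1/46 ≈ 0.021739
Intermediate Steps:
U(J) = -4 + J
B = 46 (B = -92/(-4 + 2) = -92/(-2) = -92*(-1/2) = 46)
1/B = 1/46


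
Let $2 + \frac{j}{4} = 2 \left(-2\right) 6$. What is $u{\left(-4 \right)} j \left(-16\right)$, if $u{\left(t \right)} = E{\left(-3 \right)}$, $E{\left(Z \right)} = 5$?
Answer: $8320$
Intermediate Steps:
$u{\left(t \right)} = 5$
$j = -104$ ($j = -8 + 4 \cdot 2 \left(-2\right) 6 = -8 + 4 \left(\left(-4\right) 6\right) = -8 + 4 \left(-24\right) = -8 - 96 = -104$)
$u{\left(-4 \right)} j \left(-16\right) = 5 \left(-104\right) \left(-16\right) = \left(-520\right) \left(-16\right) = 8320$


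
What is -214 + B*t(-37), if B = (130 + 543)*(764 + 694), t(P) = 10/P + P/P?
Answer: 26485400/37 ≈ 7.1582e+5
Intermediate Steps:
t(P) = 1 + 10/P (t(P) = 10/P + 1 = 1 + 10/P)
B = 981234 (B = 673*1458 = 981234)
-214 + B*t(-37) = -214 + 981234*((10 - 37)/(-37)) = -214 + 981234*(-1/37*(-27)) = -214 + 981234*(27/37) = -214 + 26493318/37 = 26485400/37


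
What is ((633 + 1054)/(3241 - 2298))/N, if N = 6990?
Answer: 1687/6591570 ≈ 0.00025593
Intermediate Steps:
((633 + 1054)/(3241 - 2298))/N = ((633 + 1054)/(3241 - 2298))/6990 = (1687/943)*(1/6990) = 1687/6591570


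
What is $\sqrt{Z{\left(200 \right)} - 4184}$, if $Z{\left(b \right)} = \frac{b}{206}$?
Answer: $\frac{2 i \sqrt{11094439}}{103} \approx 64.676 i$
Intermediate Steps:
$Z{\left(b \right)} = \frac{b}{206}$ ($Z{\left(b \right)} = b \frac{1}{206} = \frac{b}{206}$)
$\sqrt{Z{\left(200 \right)} - 4184} = \sqrt{\frac{1}{206} \cdot 200 - 4184} = \sqrt{\frac{100}{103} - 4184} = \sqrt{- \frac{430852}{103}} = \frac{2 i \sqrt{11094439}}{103}$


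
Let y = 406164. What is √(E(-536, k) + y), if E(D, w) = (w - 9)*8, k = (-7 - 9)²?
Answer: 2*√102035 ≈ 638.86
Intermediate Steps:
k = 256 (k = (-16)² = 256)
E(D, w) = -72 + 8*w (E(D, w) = (-9 + w)*8 = -72 + 8*w)
√(E(-536, k) + y) = √((-72 + 8*256) + 406164) = √((-72 + 2048) + 406164) = √(1976 + 406164) = √408140 = 2*√102035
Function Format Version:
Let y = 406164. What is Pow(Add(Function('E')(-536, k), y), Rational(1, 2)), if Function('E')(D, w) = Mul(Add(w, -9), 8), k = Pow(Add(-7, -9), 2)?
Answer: Mul(2, Pow(102035, Rational(1, 2))) ≈ 638.86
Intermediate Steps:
k = 256 (k = Pow(-16, 2) = 256)
Function('E')(D, w) = Add(-72, Mul(8, w)) (Function('E')(D, w) = Mul(Add(-9, w), 8) = Add(-72, Mul(8, w)))
Pow(Add(Function('E')(-536, k), y), Rational(1, 2)) = Pow(Add(Add(-72, Mul(8, 256)), 406164), Rational(1, 2)) = Pow(Add(Add(-72, 2048), 406164), Rational(1, 2)) = Pow(Add(1976, 406164), Rational(1, 2)) = Pow(408140, Rational(1, 2)) = Mul(2, Pow(102035, Rational(1, 2)))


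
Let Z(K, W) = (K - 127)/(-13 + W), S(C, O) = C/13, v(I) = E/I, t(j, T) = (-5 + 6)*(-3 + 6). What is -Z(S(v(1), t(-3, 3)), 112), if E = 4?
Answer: 183/143 ≈ 1.2797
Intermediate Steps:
t(j, T) = 3 (t(j, T) = 1*3 = 3)
v(I) = 4/I
S(C, O) = C/13 (S(C, O) = C*(1/13) = C/13)
Z(K, W) = (-127 + K)/(-13 + W)
-Z(S(v(1), t(-3, 3)), 112) = -(-127 + (4/1)/13)/(-13 + 112) = -(-127 + (4*1)/13)/99 = -(-127 + (1/13)*4)/99 = -(-127 + 4/13)/99 = -(-1647)/(99*13) = -1*(-183/143) = 183/143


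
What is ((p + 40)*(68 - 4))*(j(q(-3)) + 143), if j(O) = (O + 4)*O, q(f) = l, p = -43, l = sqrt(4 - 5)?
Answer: -27264 - 768*I ≈ -27264.0 - 768.0*I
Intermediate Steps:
l = I (l = sqrt(-1) = I ≈ 1.0*I)
q(f) = I
j(O) = O*(4 + O) (j(O) = (4 + O)*O = O*(4 + O))
((p + 40)*(68 - 4))*(j(q(-3)) + 143) = ((-43 + 40)*(68 - 4))*(I*(4 + I) + 143) = (-3*64)*(143 + I*(4 + I)) = -192*(143 + I*(4 + I)) = -27456 - 192*I*(4 + I)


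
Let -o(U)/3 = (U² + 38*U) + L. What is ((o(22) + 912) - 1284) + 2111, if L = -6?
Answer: -2203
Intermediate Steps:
o(U) = 18 - 114*U - 3*U² (o(U) = -3*((U² + 38*U) - 6) = -3*(-6 + U² + 38*U) = 18 - 114*U - 3*U²)
((o(22) + 912) - 1284) + 2111 = (((18 - 114*22 - 3*22²) + 912) - 1284) + 2111 = (((18 - 2508 - 3*484) + 912) - 1284) + 2111 = (((18 - 2508 - 1452) + 912) - 1284) + 2111 = ((-3942 + 912) - 1284) + 2111 = (-3030 - 1284) + 2111 = -4314 + 2111 = -2203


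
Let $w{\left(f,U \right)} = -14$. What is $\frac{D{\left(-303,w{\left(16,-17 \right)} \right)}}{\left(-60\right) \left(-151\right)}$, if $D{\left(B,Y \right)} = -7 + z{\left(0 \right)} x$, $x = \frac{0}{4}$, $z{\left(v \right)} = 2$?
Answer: $- \frac{7}{9060} \approx -0.00077263$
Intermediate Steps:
$x = 0$ ($x = 0 \cdot \frac{1}{4} = 0$)
$D{\left(B,Y \right)} = -7$ ($D{\left(B,Y \right)} = -7 + 2 \cdot 0 = -7 + 0 = -7$)
$\frac{D{\left(-303,w{\left(16,-17 \right)} \right)}}{\left(-60\right) \left(-151\right)} = - \frac{7}{\left(-60\right) \left(-151\right)} = - \frac{7}{9060}$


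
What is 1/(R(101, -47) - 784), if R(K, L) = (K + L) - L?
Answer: -1/683 ≈ -0.0014641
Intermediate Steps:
R(K, L) = K
1/(R(101, -47) - 784) = 1/(101 - 784) = 1/(-683) = -1/683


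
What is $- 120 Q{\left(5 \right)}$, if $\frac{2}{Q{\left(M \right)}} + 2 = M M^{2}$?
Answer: $- \frac{80}{41} \approx -1.9512$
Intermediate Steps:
$Q{\left(M \right)} = \frac{2}{-2 + M^{3}}$ ($Q{\left(M \right)} = \frac{2}{-2 + M M^{2}} = \frac{2}{-2 + M^{3}}$)
$- 120 Q{\left(5 \right)} = - 120 \frac{2}{-2 + 5^{3}} = - 120 \frac{2}{-2 + 125} = - 120 \cdot \frac{2}{123} = - 120 \cdot 2 \cdot \frac{1}{123} = \left(-120\right) \frac{2}{123} = - \frac{80}{41}$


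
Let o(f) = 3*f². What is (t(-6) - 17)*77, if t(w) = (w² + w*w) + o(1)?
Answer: 4466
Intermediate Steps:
t(w) = 3 + 2*w² (t(w) = (w² + w*w) + 3*1² = (w² + w²) + 3*1 = 2*w² + 3 = 3 + 2*w²)
(t(-6) - 17)*77 = ((3 + 2*(-6)²) - 17)*77 = ((3 + 2*36) - 17)*77 = ((3 + 72) - 17)*77 = (75 - 17)*77 = 58*77 = 4466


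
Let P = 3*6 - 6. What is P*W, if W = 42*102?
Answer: 51408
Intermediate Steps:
W = 4284
P = 12 (P = 18 - 6 = 12)
P*W = 12*4284 = 51408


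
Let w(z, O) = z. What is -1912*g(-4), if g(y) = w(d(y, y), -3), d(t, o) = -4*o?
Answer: -30592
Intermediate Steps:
g(y) = -4*y
-1912*g(-4) = -(-7648)*(-4) = -1912*16 = -30592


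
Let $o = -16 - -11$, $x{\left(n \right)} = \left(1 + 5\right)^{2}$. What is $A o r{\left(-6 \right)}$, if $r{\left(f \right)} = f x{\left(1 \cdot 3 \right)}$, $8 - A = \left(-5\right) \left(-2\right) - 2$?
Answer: $0$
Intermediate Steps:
$A = 0$ ($A = 8 - \left(\left(-5\right) \left(-2\right) - 2\right) = 8 - \left(10 - 2\right) = 8 - 8 = 0$)
$x{\left(n \right)} = 36$ ($x{\left(n \right)} = 6^{2} = 36$)
$r{\left(f \right)} = 36 f$ ($r{\left(f \right)} = f 36 = 36 f$)
$o = -5$ ($o = -16 + 11 = -5$)
$A o r{\left(-6 \right)} = 0 \left(-5\right) 36 \left(-6\right) = 0 \left(-216\right) = 0$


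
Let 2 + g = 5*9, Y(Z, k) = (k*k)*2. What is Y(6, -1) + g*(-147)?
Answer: -6319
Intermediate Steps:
Y(Z, k) = 2*k² (Y(Z, k) = k²*2 = 2*k²)
g = 43 (g = -2 + 5*9 = -2 + 45 = 43)
Y(6, -1) + g*(-147) = 2*(-1)² + 43*(-147) = 2*1 - 6321 = 2 - 6321 = -6319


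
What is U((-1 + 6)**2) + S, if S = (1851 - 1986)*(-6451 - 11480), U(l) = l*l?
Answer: 2421310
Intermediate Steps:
U(l) = l**2
S = 2420685 (S = -135*(-17931) = 2420685)
U((-1 + 6)**2) + S = ((-1 + 6)**2)**2 + 2420685 = (5**2)**2 + 2420685 = 25**2 + 2420685 = 625 + 2420685 = 2421310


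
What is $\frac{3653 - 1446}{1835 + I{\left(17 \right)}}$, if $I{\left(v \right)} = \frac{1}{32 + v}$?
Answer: $\frac{108143}{89916} \approx 1.2027$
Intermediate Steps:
$\frac{3653 - 1446}{1835 + I{\left(17 \right)}} = \frac{3653 - 1446}{1835 + \frac{1}{32 + 17}} = \frac{2207}{1835 + \frac{1}{49}} = \frac{2207}{\frac{89916}{49}} = 2207 \cdot \frac{49}{89916} = \frac{108143}{89916}$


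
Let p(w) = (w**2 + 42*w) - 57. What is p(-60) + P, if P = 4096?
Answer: 5119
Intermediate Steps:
p(w) = -57 + w**2 + 42*w
p(-60) + P = (-57 + (-60)**2 + 42*(-60)) + 4096 = (-57 + 3600 - 2520) + 4096 = 1023 + 4096 = 5119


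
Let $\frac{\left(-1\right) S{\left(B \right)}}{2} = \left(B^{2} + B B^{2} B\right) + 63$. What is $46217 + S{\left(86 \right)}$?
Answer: $-109370333$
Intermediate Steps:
$S{\left(B \right)} = -126 - 2 B^{2} - 2 B^{4}$ ($S{\left(B \right)} = - 2 \left(\left(B^{2} + B B^{2} B\right) + 63\right) = - 2 \left(\left(B^{2} + B^{3} B\right) + 63\right) = - 2 \left(\left(B^{2} + B^{4}\right) + 63\right) = - 2 \left(63 + B^{2} + B^{4}\right) = -126 - 2 B^{2} - 2 B^{4}$)
$46217 + S{\left(86 \right)} = 46217 - \left(126 + 14792 + 109401632\right) = 46217 - 109416550 = -109370333$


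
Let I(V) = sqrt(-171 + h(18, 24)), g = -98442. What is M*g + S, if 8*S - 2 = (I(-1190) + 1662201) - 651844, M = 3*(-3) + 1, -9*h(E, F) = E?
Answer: 7310647/8 + I*sqrt(173)/8 ≈ 9.1383e+5 + 1.6441*I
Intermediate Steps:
h(E, F) = -E/9
M = -8 (M = -9 + 1 = -8)
I(V) = I*sqrt(173) (I(V) = sqrt(-171 - 1/9*18) = sqrt(-171 - 2) = sqrt(-173) = I*sqrt(173))
S = 1010359/8 + I*sqrt(173)/8 (S = 1/4 + ((I*sqrt(173) + 1662201) - 651844)/8 = 1/4 + ((1662201 + I*sqrt(173)) - 651844)/8 = 1/4 + (1010357 + I*sqrt(173))/8 = 1/4 + (1010357/8 + I*sqrt(173)/8) = 1010359/8 + I*sqrt(173)/8 ≈ 1.2629e+5 + 1.6441*I)
M*g + S = -8*(-98442) + (1010359/8 + I*sqrt(173)/8) = 787536 + (1010359/8 + I*sqrt(173)/8) = 7310647/8 + I*sqrt(173)/8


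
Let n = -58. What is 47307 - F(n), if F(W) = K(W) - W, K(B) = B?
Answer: 47307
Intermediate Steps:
F(W) = 0 (F(W) = W - W = 0)
47307 - F(n) = 47307 - 1*0 = 47307 + 0 = 47307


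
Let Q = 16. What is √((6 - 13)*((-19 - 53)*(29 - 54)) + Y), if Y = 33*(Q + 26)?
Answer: 3*I*√1246 ≈ 105.9*I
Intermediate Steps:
Y = 1386 (Y = 33*(16 + 26) = 33*42 = 1386)
√((6 - 13)*((-19 - 53)*(29 - 54)) + Y) = √((6 - 13)*((-19 - 53)*(29 - 54)) + 1386) = √(-(-504)*(-25) + 1386) = √(-7*1800 + 1386) = √(-12600 + 1386) = √(-11214) = 3*I*√1246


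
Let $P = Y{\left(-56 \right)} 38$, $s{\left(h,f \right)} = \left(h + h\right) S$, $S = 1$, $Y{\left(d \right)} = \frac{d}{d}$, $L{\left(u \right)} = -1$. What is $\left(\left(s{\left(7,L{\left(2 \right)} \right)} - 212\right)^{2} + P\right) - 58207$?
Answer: $-18965$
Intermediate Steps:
$Y{\left(d \right)} = 1$
$s{\left(h,f \right)} = 2 h$ ($s{\left(h,f \right)} = \left(h + h\right) 1 = 2 h 1 = 2 h$)
$P = 38$ ($P = 1 \cdot 38 = 38$)
$\left(\left(s{\left(7,L{\left(2 \right)} \right)} - 212\right)^{2} + P\right) - 58207 = \left(\left(2 \cdot 7 - 212\right)^{2} + 38\right) - 58207 = \left(\left(14 - 212\right)^{2} + 38\right) - 58207 = \left(\left(-198\right)^{2} + 38\right) - 58207 = \left(39204 + 38\right) - 58207 = 39242 - 58207 = -18965$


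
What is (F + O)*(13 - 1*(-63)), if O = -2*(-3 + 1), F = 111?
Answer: 8740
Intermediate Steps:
O = 4 (O = -2*(-2) = 4)
(F + O)*(13 - 1*(-63)) = (111 + 4)*(13 - 1*(-63)) = 115*(13 + 63) = 115*76 = 8740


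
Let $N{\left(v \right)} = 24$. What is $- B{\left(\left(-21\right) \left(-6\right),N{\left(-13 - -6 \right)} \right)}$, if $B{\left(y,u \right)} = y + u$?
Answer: $-150$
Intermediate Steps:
$B{\left(y,u \right)} = u + y$
$- B{\left(\left(-21\right) \left(-6\right),N{\left(-13 - -6 \right)} \right)} = - (24 - -126) = - (24 + 126) = \left(-1\right) 150 = -150$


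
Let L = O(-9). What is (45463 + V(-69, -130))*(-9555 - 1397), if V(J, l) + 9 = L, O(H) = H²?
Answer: -498699320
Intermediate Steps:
L = 81 (L = (-9)² = 81)
V(J, l) = 72 (V(J, l) = -9 + 81 = 72)
(45463 + V(-69, -130))*(-9555 - 1397) = (45463 + 72)*(-9555 - 1397) = 45535*(-10952) = -498699320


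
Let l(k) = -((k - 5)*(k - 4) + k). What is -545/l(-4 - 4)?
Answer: 545/148 ≈ 3.6824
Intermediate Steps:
l(k) = -k - (-5 + k)*(-4 + k) (l(k) = -((-5 + k)*(-4 + k) + k) = -(k + (-5 + k)*(-4 + k)) = -k - (-5 + k)*(-4 + k))
-545/l(-4 - 4) = -545/(-20 - (-4 - 4)² + 8*(-4 - 4)) = -545/(-20 - 1*(-8)² + 8*(-8)) = -545/(-20 - 1*64 - 64) = -545/(-20 - 64 - 64) = -545/(-148) = -545*(-1/148) = 545/148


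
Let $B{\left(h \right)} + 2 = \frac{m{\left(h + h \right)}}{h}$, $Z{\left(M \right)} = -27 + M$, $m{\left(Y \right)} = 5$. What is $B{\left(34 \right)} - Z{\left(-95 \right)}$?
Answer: $\frac{4085}{34} \approx 120.15$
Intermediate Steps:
$B{\left(h \right)} = -2 + \frac{5}{h}$
$B{\left(34 \right)} - Z{\left(-95 \right)} = \left(-2 + \frac{5}{34}\right) - \left(-27 - 95\right) = \left(-2 + 5 \cdot \frac{1}{34}\right) - -122 = \left(-2 + \frac{5}{34}\right) + 122 = - \frac{63}{34} + 122 = \frac{4085}{34}$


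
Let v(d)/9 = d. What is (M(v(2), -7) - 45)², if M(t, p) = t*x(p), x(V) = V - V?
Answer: 2025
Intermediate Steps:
x(V) = 0
v(d) = 9*d
M(t, p) = 0 (M(t, p) = t*0 = 0)
(M(v(2), -7) - 45)² = (0 - 45)² = (-45)² = 2025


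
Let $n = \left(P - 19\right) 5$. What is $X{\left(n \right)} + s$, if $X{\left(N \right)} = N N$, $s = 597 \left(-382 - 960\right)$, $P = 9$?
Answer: $-798674$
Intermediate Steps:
$n = -50$ ($n = \left(9 - 19\right) 5 = \left(-10\right) 5 = -50$)
$s = -801174$ ($s = 597 \left(-1342\right) = -801174$)
$X{\left(N \right)} = N^{2}$
$X{\left(n \right)} + s = \left(-50\right)^{2} - 801174 = 2500 - 801174 = -798674$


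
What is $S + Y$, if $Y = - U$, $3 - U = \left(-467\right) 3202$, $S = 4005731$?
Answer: $2510394$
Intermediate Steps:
$U = 1495337$ ($U = 3 - \left(-467\right) 3202 = 3 - -1495334 = 3 + 1495334 = 1495337$)
$Y = -1495337$ ($Y = \left(-1\right) 1495337 = -1495337$)
$S + Y = 4005731 - 1495337 = 2510394$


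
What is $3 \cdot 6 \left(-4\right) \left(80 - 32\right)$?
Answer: $-3456$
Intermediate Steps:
$3 \cdot 6 \left(-4\right) \left(80 - 32\right) = 18 \left(-4\right) \left(80 - 32\right) = - 72 \left(80 - 32\right) = \left(-72\right) 48 = -3456$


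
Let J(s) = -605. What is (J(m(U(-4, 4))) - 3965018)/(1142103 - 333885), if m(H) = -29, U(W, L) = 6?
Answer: -3965623/808218 ≈ -4.9066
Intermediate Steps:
(J(m(U(-4, 4))) - 3965018)/(1142103 - 333885) = (-605 - 3965018)/(1142103 - 333885) = -3965623/808218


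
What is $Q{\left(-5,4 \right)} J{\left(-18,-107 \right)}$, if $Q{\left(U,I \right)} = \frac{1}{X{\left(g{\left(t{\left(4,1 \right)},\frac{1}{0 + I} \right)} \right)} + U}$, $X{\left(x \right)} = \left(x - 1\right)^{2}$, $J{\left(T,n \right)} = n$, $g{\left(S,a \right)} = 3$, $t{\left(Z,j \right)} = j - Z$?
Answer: $107$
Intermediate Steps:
$X{\left(x \right)} = \left(-1 + x\right)^{2}$
$Q{\left(U,I \right)} = \frac{1}{4 + U}$ ($Q{\left(U,I \right)} = \frac{1}{\left(-1 + 3\right)^{2} + U} = \frac{1}{2^{2} + U} = \frac{1}{4 + U}$)
$Q{\left(-5,4 \right)} J{\left(-18,-107 \right)} = \frac{1}{4 - 5} \left(-107\right) = \frac{1}{-1} \left(-107\right) = \left(-1\right) \left(-107\right) = 107$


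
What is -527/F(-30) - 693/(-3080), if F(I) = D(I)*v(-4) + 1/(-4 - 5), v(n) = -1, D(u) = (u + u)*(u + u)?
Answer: 481329/1296040 ≈ 0.37138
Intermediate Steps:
D(u) = 4*u² (D(u) = (2*u)*(2*u) = 4*u²)
F(I) = -⅑ - 4*I² (F(I) = (4*I²)*(-1) + 1/(-4 - 5) = -4*I² + 1/(-9) = -4*I² - ⅑ = -⅑ - 4*I²)
-527/F(-30) - 693/(-3080) = -527/(-⅑ - 4*(-30)²) - 693/(-3080) = -527/(-⅑ - 4*900) - 693*(-1/3080) = -527/(-⅑ - 3600) + 9/40 = -527/(-32401/9) + 9/40 = -527*(-9/32401) + 9/40 = 4743/32401 + 9/40 = 481329/1296040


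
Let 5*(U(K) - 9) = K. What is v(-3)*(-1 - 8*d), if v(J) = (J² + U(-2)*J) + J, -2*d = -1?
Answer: 99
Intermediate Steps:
d = ½ (d = -½*(-1) = ½ ≈ 0.50000)
U(K) = 9 + K/5
v(J) = J² + 48*J/5 (v(J) = (J² + (9 + (⅕)*(-2))*J) + J = (J² + (9 - ⅖)*J) + J = (J² + 43*J/5) + J = J² + 48*J/5)
v(-3)*(-1 - 8*d) = ((⅕)*(-3)*(48 + 5*(-3)))*(-1 - 8*½) = ((⅕)*(-3)*(48 - 15))*(-1 - 4) = ((⅕)*(-3)*33)*(-5) = -99/5*(-5) = 99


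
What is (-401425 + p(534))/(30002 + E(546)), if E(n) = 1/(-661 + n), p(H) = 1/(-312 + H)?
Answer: -10248380135/765950838 ≈ -13.380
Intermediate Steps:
(-401425 + p(534))/(30002 + E(546)) = (-401425 + 1/(-312 + 534))/(30002 + 1/(-661 + 546)) = (-401425 + 1/222)/(30002 + 1/(-115)) = (-401425 + 1/222)/(30002 - 1/115) = -89116349/(222*3450229/115) = -89116349/222*115/3450229 = -10248380135/765950838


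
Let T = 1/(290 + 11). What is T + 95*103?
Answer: 2945286/301 ≈ 9785.0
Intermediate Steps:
T = 1/301 ≈ 0.0033223
T + 95*103 = 1/301 + 95*103 = 1/301 + 9785 = 2945286/301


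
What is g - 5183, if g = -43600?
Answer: -48783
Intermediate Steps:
g - 5183 = -43600 - 5183 = -48783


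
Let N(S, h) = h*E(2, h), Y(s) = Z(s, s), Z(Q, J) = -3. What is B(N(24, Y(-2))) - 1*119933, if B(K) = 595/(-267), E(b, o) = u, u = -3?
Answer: -32022706/267 ≈ -1.1994e+5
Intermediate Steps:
Y(s) = -3
E(b, o) = -3
N(S, h) = -3*h (N(S, h) = h*(-3) = -3*h)
B(K) = -595/267 (B(K) = 595*(-1/267) = -595/267)
B(N(24, Y(-2))) - 1*119933 = -595/267 - 1*119933 = -595/267 - 119933 = -32022706/267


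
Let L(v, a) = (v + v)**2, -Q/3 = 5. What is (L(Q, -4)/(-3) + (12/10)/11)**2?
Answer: 272052036/3025 ≈ 89935.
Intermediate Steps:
Q = -15 (Q = -3*5 = -15)
L(v, a) = 4*v**2 (L(v, a) = (2*v)**2 = 4*v**2)
(L(Q, -4)/(-3) + (12/10)/11)**2 = ((4*(-15)**2)/(-3) + (12/10)/11)**2 = ((4*225)*(-1/3) + (12*(1/10))*(1/11))**2 = (900*(-1/3) + (6/5)*(1/11))**2 = (-300 + 6/55)**2 = (-16494/55)**2 = 272052036/3025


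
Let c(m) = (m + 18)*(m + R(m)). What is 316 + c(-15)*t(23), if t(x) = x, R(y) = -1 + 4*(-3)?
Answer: -1616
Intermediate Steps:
R(y) = -13 (R(y) = -1 - 12 = -13)
c(m) = (-13 + m)*(18 + m) (c(m) = (m + 18)*(m - 13) = (18 + m)*(-13 + m) = (-13 + m)*(18 + m))
316 + c(-15)*t(23) = 316 + (-234 + (-15)² + 5*(-15))*23 = 316 + (-234 + 225 - 75)*23 = 316 - 84*23 = 316 - 1932 = -1616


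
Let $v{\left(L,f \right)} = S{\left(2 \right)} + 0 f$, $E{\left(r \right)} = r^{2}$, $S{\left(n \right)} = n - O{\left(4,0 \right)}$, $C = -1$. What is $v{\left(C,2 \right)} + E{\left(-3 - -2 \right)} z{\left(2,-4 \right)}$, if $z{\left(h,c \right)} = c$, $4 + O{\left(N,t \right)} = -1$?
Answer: $3$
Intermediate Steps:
$O{\left(N,t \right)} = -5$ ($O{\left(N,t \right)} = -4 - 1 = -5$)
$S{\left(n \right)} = 5 + n$ ($S{\left(n \right)} = n - -5 = n + 5 = 5 + n$)
$v{\left(L,f \right)} = 7$ ($v{\left(L,f \right)} = \left(5 + 2\right) + 0 f = 7 + 0 = 7$)
$v{\left(C,2 \right)} + E{\left(-3 - -2 \right)} z{\left(2,-4 \right)} = 7 + \left(-3 - -2\right)^{2} \left(-4\right) = 7 + \left(-3 + 2\right)^{2} \left(-4\right) = 7 + \left(-1\right)^{2} \left(-4\right) = 7 + 1 \left(-4\right) = 7 - 4 = 3$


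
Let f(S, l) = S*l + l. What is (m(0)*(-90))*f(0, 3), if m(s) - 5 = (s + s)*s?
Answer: -1350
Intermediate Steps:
m(s) = 5 + 2*s**2 (m(s) = 5 + (s + s)*s = 5 + (2*s)*s = 5 + 2*s**2)
f(S, l) = l + S*l
(m(0)*(-90))*f(0, 3) = ((5 + 2*0**2)*(-90))*(3*(1 + 0)) = ((5 + 2*0)*(-90))*(3*1) = ((5 + 0)*(-90))*3 = (5*(-90))*3 = -450*3 = -1350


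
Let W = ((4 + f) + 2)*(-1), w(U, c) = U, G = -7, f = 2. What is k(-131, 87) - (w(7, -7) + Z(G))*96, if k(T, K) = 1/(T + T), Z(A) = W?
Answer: 25151/262 ≈ 95.996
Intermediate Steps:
W = -8 (W = ((4 + 2) + 2)*(-1) = (6 + 2)*(-1) = 8*(-1) = -8)
Z(A) = -8
k(T, K) = 1/(2*T)
k(-131, 87) - (w(7, -7) + Z(G))*96 = (½)/(-131) - (7 - 8)*96 = (½)*(-1/131) - (-1)*96 = -1/262 - 1*(-96) = -1/262 + 96 = 25151/262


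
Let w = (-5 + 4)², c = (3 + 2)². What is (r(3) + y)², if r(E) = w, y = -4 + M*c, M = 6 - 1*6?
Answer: 9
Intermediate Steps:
c = 25 (c = 5² = 25)
M = 0 (M = 6 - 6 = 0)
w = 1 (w = (-1)² = 1)
y = -4 (y = -4 + 0*25 = -4 + 0 = -4)
r(E) = 1
(r(3) + y)² = (1 - 4)² = (-3)² = 9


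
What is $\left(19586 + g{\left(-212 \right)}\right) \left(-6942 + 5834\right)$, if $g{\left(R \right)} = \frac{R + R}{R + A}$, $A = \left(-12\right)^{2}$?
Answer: $- \frac{369039344}{17} \approx -2.1708 \cdot 10^{7}$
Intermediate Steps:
$A = 144$
$g{\left(R \right)} = \frac{2 R}{144 + R}$ ($g{\left(R \right)} = \frac{R + R}{R + 144} = \frac{2 R}{144 + R}$)
$\left(19586 + g{\left(-212 \right)}\right) \left(-6942 + 5834\right) = \left(19586 + 2 \left(-212\right) \frac{1}{144 - 212}\right) \left(-6942 + 5834\right) = \left(19586 + 2 \left(-212\right) \frac{1}{-68}\right) \left(-1108\right) = \left(19586 + 2 \left(-212\right) \left(- \frac{1}{68}\right)\right) \left(-1108\right) = \left(19586 + \frac{106}{17}\right) \left(-1108\right) = \frac{333068}{17} \left(-1108\right) = - \frac{369039344}{17}$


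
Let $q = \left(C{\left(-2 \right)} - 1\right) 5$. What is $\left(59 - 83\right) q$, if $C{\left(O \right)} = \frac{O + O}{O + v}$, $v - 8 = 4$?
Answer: $168$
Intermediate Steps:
$v = 12$ ($v = 8 + 4 = 12$)
$C{\left(O \right)} = \frac{2 O}{12 + O}$ ($C{\left(O \right)} = \frac{O + O}{O + 12} = \frac{2 O}{12 + O}$)
$q = -7$ ($q = \left(2 \left(-2\right) \frac{1}{12 - 2} - 1\right) 5 = \left(2 \left(-2\right) \frac{1}{10} - 1\right) 5 = \left(- \frac{2}{5} - 1\right) 5 = \left(- \frac{7}{5}\right) 5 = -7$)
$\left(59 - 83\right) q = \left(59 - 83\right) \left(-7\right) = \left(-24\right) \left(-7\right) = 168$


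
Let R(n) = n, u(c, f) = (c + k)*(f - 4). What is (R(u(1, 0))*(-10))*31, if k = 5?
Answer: 7440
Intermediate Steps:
u(c, f) = (-4 + f)*(5 + c) (u(c, f) = (c + 5)*(f - 4) = (5 + c)*(-4 + f) = (-4 + f)*(5 + c))
(R(u(1, 0))*(-10))*31 = ((-20 - 4*1 + 5*0 + 1*0)*(-10))*31 = ((-20 - 4 + 0 + 0)*(-10))*31 = -24*(-10)*31 = 240*31 = 7440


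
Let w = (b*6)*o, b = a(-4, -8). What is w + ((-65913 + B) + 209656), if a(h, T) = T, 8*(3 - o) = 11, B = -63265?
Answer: 80400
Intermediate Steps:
o = 13/8 (o = 3 - ⅛*11 = 3 - 11/8 = 13/8 ≈ 1.6250)
b = -8
w = -78 (w = -8*6*(13/8) = -48*13/8 = -78)
w + ((-65913 + B) + 209656) = -78 + ((-65913 - 63265) + 209656) = -78 + (-129178 + 209656) = -78 + 80478 = 80400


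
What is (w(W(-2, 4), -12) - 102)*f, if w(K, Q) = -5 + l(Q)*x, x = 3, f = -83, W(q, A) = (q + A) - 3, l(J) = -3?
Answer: 9628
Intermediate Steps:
W(q, A) = -3 + A + q (W(q, A) = (A + q) - 3 = -3 + A + q)
w(K, Q) = -14 (w(K, Q) = -5 - 3*3 = -5 - 9 = -14)
(w(W(-2, 4), -12) - 102)*f = (-14 - 102)*(-83) = -116*(-83) = 9628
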